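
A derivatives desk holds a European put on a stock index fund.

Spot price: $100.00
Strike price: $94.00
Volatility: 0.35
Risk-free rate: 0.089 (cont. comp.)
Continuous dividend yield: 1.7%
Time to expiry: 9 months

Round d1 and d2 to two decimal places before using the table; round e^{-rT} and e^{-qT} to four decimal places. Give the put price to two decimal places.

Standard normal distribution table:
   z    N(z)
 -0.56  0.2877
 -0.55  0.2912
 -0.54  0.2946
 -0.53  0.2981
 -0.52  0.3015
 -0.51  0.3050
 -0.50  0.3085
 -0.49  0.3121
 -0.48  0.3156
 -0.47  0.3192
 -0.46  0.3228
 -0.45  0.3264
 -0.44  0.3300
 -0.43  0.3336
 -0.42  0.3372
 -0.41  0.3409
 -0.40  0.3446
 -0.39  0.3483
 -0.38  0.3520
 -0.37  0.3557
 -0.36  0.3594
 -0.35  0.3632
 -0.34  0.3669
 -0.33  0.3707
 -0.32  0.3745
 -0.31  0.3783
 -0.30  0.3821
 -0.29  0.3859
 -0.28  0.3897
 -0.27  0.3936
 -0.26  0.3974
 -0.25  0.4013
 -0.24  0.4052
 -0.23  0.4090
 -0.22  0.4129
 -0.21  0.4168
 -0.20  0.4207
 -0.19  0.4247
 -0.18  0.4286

$6.53

T = 0.75;  σ√T = 0.3031
d₁ = [ln(100/94) + (0.089 − 0.017 + 0.35²/2)·0.75] / 0.3031 = [0.0619 + 0.0999] / 0.3031 = 0.5338 which rounds to 0.53
d₂ = d₁ − σ√T = 0.5338 − 0.3031 = 0.2307 which rounds to 0.23
e^(−qT) = e^(−0.017·0.75) = 0.9873;  e^(−rT) = e^(−0.089·0.75) = 0.9354
P = 94·0.9354·N(-0.23) − 100·0.9873·N(-0.53) = 94·0.9354·0.4090 − 100·0.9873·0.2981 = 35.9624 − 29.4314 = 6.5310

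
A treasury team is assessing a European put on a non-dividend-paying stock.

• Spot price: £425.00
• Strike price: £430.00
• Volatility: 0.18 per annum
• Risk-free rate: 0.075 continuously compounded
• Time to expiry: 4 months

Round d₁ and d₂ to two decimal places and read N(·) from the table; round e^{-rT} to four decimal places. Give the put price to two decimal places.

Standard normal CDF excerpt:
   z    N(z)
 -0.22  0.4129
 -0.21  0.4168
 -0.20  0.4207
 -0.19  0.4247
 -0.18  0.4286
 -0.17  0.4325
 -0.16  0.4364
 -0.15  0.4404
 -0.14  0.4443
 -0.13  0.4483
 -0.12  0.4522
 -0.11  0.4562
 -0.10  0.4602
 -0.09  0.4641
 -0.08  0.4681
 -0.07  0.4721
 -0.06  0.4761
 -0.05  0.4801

£14.16

σ√T = 0.18 × 0.5774 = 0.1039
d₁ = [ln(425/430) + (0.075 + 0.18²/2)·0.3333] / 0.1039 = [-0.0117 + 0.0304] / 0.1039 = 0.1800 ⇒ 0.18
d₂ = d₁ − σ√T = 0.1800 − 0.1039 = 0.0761 ⇒ 0.08
e^(−rT) = e^(−0.075·0.3333) = 0.9753
P = 430·0.9753·N(-0.08) − 425·N(-0.18) = 430·0.9753·0.4681 − 425·0.4286 = 196.3113 − 182.1550 = 14.1563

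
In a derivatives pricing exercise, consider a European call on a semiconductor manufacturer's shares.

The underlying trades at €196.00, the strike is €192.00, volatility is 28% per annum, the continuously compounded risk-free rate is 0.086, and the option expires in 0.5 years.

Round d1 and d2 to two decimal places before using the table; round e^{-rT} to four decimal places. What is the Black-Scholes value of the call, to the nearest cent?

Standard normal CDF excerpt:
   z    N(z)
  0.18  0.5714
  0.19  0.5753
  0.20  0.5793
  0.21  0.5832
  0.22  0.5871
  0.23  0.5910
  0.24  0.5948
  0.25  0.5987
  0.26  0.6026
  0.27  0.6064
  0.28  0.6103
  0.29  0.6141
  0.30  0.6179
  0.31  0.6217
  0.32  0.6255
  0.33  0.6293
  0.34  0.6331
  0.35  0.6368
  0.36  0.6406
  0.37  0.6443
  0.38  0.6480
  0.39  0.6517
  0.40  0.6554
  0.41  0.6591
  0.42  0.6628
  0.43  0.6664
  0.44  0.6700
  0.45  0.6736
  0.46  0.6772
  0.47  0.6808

σ√T = 0.28·√0.5 = 0.1980
d₁ = [ln(196/192) + (0.086 + 0.28²/2)·0.5] / 0.1980 = [0.0206 + 0.0626] / 0.1980 = 0.4203 ≈ 0.42
d₂ = d₁ − σ√T = 0.4203 − 0.1980 = 0.2223 ≈ 0.22
exp(−rT) = exp(−0.086·0.5) = 0.9579
N(d₁) = N(0.42) = 0.6628;  N(d₂) = N(0.22) = 0.5871
C = 196·0.6628 − 192·0.9579·0.5871 = 129.9088 − 107.9776 = 21.9312

€21.93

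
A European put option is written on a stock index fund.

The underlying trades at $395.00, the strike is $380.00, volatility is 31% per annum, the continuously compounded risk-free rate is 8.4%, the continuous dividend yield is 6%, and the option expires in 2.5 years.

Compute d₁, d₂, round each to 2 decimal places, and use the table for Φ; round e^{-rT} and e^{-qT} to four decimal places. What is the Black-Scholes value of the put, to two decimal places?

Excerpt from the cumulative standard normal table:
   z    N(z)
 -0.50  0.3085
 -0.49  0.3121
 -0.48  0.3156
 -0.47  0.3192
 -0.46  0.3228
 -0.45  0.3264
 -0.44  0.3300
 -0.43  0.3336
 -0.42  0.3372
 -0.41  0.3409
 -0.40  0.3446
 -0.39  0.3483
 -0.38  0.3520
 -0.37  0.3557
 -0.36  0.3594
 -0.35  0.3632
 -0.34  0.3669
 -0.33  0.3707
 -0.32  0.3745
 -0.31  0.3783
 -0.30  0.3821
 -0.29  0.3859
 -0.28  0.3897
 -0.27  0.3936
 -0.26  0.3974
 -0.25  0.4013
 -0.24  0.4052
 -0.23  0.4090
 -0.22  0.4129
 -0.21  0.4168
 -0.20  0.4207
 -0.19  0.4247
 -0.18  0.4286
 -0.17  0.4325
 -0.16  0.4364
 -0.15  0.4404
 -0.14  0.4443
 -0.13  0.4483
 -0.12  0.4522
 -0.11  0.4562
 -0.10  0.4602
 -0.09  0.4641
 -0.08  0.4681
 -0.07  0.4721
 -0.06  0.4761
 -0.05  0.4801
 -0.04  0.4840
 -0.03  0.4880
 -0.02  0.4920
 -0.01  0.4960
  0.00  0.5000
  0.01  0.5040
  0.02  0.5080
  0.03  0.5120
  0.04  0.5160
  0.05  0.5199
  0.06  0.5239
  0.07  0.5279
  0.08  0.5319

$47.97

σ√T = 0.31·√2.5 = 0.4902
d₁ = [ln(395/380) + (0.084 − 0.06 + 0.31²/2)·2.5] / 0.4902 = [0.0387 + 0.1801] / 0.4902 = 0.4465 ≈ 0.45
d₂ = d₁ − σ√T = 0.4465 − 0.4902 = -0.0437 ≈ -0.04
exp(−qT) = exp(−0.06·2.5) = 0.8607;  exp(−rT) = exp(−0.084·2.5) = 0.8106
P = 380·0.8106·N(0.04) − 395·0.8607·N(-0.45) = 380·0.8106·0.5160 − 395·0.8607·0.3264 = 158.9424 − 110.9683 = 47.9741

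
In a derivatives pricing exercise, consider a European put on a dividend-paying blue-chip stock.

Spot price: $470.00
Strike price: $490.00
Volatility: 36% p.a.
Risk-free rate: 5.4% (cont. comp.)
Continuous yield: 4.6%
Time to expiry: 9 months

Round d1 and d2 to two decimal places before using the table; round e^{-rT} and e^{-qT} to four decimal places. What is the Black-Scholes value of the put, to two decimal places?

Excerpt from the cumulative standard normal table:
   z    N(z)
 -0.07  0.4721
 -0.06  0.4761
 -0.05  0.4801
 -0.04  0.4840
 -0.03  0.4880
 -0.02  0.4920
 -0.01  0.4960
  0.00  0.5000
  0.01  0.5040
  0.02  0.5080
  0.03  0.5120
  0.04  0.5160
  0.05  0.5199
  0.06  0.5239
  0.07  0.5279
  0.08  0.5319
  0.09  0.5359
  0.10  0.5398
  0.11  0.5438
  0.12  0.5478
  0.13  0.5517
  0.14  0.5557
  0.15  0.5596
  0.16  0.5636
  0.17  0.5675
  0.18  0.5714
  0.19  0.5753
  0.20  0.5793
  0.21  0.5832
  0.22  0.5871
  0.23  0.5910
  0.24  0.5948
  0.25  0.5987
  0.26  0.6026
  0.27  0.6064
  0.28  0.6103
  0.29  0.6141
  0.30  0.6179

T = 0.75;  σ√T = 0.3118
d₁ = [ln(470/490) + (0.054 − 0.046 + 0.36²/2)·0.75] / 0.3118 = [-0.0417 + 0.0546] / 0.3118 = 0.0415 ≈ 0.04
d₂ = d₁ − σ√T = 0.0415 − 0.3118 = -0.2703 ≈ -0.27
exp(−qT) = exp(−0.046·0.75) = 0.9661;  exp(−rT) = exp(−0.054·0.75) = 0.9603
N(−d₂) = N(0.27) = 0.6064;  N(−d₁) = N(-0.04) = 0.4840
P = 490·0.9603·0.6064 − 470·0.9661·0.4840 = 285.3397 − 219.7684 = 65.5713

$65.57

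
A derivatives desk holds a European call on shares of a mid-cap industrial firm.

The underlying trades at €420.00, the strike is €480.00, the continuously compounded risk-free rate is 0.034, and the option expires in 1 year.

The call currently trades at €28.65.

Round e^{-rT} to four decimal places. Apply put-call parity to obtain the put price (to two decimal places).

e^(−rT) = e^(−0.034·1) = 0.9666
Put-call parity: C − P = S − K·e^(−rT) = 420 − 480·0.9666 = 420 − 463.9680 = -43.9680
P = C − (C − P) = 28.65 − (-43.9680) = 72.6180

€72.62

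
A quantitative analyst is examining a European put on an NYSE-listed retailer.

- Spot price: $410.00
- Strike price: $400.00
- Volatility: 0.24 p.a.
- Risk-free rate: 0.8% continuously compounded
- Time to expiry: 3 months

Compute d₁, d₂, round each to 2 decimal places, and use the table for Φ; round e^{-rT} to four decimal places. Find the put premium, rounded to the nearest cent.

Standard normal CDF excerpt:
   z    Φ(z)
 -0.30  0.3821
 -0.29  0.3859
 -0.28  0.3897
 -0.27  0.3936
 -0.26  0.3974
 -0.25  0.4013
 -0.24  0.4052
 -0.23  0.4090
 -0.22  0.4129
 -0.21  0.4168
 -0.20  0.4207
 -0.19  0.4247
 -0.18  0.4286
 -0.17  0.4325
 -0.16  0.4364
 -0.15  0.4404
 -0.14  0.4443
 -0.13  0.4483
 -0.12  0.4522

σ√T = 0.24·√0.25 = 0.1200
d₁ = [ln(410/400) + (0.008 + ½·0.24²)·0.25] / (σ√T) = (0.0247 + 0.0092) / 0.1200 = 0.2824 ⇒ 0.28
d₂ = 0.2824 − 0.1200 = 0.1624 ⇒ 0.16
exp(−rT) = exp(−0.008·0.25) = 0.9980
N(−d₂) = N(-0.16) = 0.4364;  N(−d₁) = N(-0.28) = 0.3897
P = 400·0.9980·0.4364 − 410·0.3897 = 174.2109 − 159.7770 = 14.4339

$14.43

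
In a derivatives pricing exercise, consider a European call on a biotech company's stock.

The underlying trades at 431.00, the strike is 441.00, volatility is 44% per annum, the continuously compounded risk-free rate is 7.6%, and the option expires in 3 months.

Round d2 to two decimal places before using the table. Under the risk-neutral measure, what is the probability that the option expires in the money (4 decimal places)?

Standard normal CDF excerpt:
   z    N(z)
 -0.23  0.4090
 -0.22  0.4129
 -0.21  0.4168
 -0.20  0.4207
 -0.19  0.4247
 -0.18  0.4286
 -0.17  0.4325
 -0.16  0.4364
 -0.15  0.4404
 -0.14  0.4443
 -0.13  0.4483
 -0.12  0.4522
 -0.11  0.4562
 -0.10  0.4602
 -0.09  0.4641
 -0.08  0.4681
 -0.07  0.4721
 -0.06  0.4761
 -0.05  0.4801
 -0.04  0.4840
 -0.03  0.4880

0.4483

σ√T = 0.44·√0.25 = 0.2200
d₁ = [ln(431/441) + (0.076 + ½·0.44²)·0.25] / (σ√T) = (-0.0229 + 0.0432) / 0.2200 = 0.0921 → 0.09
d₂ = 0.0921 − 0.2200 = -0.1279 → -0.13
Risk-neutral Pr[S_T > K] = N(d₂) = N(-0.13) = 0.4483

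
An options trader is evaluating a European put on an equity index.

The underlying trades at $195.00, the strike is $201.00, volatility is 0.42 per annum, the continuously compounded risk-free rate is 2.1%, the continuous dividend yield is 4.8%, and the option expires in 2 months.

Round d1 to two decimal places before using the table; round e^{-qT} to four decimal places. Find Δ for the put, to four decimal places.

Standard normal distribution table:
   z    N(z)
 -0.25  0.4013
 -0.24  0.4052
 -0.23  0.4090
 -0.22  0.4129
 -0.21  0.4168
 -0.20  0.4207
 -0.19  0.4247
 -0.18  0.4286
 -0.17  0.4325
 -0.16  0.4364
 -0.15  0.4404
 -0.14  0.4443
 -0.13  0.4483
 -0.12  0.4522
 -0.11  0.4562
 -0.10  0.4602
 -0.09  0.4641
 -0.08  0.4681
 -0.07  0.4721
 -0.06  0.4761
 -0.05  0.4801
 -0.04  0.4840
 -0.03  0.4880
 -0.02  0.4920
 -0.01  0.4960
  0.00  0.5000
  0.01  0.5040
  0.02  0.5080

T = 0.1667;  σ√T = 0.1715
d₁ = [ln(195/201) + (0.021 − 0.048 + 0.42²/2)·0.1667] / 0.1715 = [-0.0303 + 0.0102] / 0.1715 = -0.1173 → -0.12
N(d₁) = N(-0.12) = 0.4522
Δ_put = e^(−qT)·(N(d₁) − 1) = 0.9920·(0.4522 − 1) = -0.5434

-0.5434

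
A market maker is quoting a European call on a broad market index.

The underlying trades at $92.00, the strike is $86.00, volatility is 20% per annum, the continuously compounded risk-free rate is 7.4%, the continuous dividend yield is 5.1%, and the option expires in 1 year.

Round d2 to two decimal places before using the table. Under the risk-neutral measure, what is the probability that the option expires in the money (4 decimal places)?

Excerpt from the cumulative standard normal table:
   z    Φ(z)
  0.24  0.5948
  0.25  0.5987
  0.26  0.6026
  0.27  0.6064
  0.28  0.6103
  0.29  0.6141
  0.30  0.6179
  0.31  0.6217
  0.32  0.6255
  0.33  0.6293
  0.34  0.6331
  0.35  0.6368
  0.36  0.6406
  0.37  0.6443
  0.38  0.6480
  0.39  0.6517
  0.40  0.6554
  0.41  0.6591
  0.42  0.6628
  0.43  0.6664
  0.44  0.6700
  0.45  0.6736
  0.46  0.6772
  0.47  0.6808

0.6368

σ√T = 0.2 × 1.0000 = 0.2000
d₁ = [ln(92/86) + (0.074 − 0.051 + ½·0.2²)·1] / (σ√T) = (0.0674 + 0.0430) / 0.2000 = 0.5522 → 0.55
d₂ = 0.5522 − 0.2000 = 0.3522 → 0.35
Pr(exercise) under Q = N(d₂) = 0.6368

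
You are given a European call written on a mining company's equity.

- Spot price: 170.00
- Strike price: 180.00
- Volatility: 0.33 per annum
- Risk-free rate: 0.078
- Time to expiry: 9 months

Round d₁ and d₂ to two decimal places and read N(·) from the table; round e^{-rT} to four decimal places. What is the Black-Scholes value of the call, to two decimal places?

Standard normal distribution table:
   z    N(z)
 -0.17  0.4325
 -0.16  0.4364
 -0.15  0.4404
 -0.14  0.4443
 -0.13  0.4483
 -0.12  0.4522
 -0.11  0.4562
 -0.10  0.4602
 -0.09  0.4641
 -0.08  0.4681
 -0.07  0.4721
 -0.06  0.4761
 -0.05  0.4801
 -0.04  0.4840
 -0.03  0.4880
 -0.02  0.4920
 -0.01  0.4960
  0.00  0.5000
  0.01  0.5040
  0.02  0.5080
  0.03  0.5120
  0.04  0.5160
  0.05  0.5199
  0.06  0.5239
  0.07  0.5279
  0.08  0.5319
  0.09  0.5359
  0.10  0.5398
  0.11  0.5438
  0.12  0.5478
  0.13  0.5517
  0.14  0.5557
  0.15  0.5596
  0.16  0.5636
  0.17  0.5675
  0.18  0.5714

19.70

T = 0.75;  σ√T = 0.2858
d₁ = [ln(170/180) + (0.078 + 0.33²/2)·0.75] / 0.2858 = [-0.0572 + 0.0993] / 0.2858 = 0.1476 ≈ 0.15
d₂ = d₁ − σ√T = 0.1476 − 0.2858 = -0.1382 ≈ -0.14
e^(−rT) = e^(−0.078·0.75) = 0.9432
N(d₁) = N(0.15) = 0.5596;  N(d₂) = N(-0.14) = 0.4443
C = 170·0.5596 − 180·0.9432·0.4443 = 95.1320 − 75.4315 = 19.7005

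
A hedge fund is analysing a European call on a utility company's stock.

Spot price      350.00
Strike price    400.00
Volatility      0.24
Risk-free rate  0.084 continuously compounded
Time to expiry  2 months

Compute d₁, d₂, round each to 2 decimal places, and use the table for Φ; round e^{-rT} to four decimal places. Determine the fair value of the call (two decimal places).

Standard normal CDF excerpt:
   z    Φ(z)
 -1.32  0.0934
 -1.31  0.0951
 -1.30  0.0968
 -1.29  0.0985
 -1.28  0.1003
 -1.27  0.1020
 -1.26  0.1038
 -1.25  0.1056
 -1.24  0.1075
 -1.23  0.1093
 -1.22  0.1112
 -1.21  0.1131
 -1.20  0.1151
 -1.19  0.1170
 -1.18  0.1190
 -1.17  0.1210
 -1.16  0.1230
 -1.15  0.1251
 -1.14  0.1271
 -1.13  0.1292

2.12

T = 0.1667;  σ√T = 0.0980
d₁ = [ln(350/400) + (0.084 + ½·0.24²)·0.1667] / (σ√T) = (-0.1335 + 0.0188) / 0.0980 = -1.1710 → -1.17
d₂ = -1.1710 − 0.0980 = -1.2690 → -1.27
e^(−rT) = e^(−0.084·0.1667) = 0.9861
N(d₁) = N(-1.17) = 0.1210;  N(d₂) = N(-1.27) = 0.1020
C = 350·0.1210 − 400·0.9861·0.1020 = 42.3500 − 40.2329 = 2.1171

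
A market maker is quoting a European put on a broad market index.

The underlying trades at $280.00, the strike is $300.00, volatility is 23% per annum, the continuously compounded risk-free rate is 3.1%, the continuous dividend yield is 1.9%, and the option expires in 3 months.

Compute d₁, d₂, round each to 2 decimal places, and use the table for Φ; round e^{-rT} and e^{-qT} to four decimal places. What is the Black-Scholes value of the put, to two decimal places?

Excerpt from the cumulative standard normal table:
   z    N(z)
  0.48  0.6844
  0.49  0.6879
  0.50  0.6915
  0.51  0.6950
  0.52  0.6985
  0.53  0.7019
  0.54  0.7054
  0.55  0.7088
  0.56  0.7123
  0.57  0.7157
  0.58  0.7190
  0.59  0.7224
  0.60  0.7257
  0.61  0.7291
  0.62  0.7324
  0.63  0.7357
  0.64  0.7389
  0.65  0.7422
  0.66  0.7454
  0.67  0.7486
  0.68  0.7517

$24.35

σ√T = 0.23·√0.25 = 0.1150
ln(S/K) + (r − q + σ²/2)T = ln(280/300) + (0.031 − 0.019 + 0.23²/2)·0.25 = -0.0690 + 0.0096 = -0.0594
d₁ = -0.0594 / 0.1150 = -0.5164 which rounds to -0.52
d₂ = d₁ − σ√T = -0.5164 − 0.1150 = -0.6314 which rounds to -0.63
exp(−qT) = exp(−0.019·0.25) = 0.9953;  exp(−rT) = exp(−0.031·0.25) = 0.9923
N(−d₂) = N(0.63) = 0.7357;  N(−d₁) = N(0.52) = 0.6985
P = 300·0.9923·0.7357 − 280·0.9953·0.6985 = 219.0105 − 194.6608 = 24.3498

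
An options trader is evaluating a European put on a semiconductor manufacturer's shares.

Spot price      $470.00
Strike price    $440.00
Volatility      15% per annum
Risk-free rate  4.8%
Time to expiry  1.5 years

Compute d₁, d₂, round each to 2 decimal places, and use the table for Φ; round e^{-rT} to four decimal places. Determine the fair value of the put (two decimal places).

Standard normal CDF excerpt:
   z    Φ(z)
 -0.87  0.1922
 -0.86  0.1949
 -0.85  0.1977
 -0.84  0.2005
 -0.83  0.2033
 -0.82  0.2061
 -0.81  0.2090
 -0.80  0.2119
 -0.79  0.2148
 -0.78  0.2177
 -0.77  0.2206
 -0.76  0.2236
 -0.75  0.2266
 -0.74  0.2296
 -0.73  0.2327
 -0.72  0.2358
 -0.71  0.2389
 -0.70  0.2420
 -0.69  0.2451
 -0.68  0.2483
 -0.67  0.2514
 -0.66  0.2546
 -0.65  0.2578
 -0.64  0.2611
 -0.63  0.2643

σ√T = 0.15 × 1.2247 = 0.1837
d₁ = [ln(470/440) + (0.048 + 0.15²/2)·1.5] / 0.1837 = [0.0660 + 0.0889] / 0.1837 = 0.8428 which rounds to 0.84
d₂ = d₁ − σ√T = 0.8428 − 0.1837 = 0.6591 which rounds to 0.66
exp(−rT) = exp(−0.048·1.5) = 0.9305
N(−d₂) = N(-0.66) = 0.2546;  N(−d₁) = N(-0.84) = 0.2005
P = 440·0.9305·0.2546 − 470·0.2005 = 104.2383 − 94.2350 = 10.0033

$10.00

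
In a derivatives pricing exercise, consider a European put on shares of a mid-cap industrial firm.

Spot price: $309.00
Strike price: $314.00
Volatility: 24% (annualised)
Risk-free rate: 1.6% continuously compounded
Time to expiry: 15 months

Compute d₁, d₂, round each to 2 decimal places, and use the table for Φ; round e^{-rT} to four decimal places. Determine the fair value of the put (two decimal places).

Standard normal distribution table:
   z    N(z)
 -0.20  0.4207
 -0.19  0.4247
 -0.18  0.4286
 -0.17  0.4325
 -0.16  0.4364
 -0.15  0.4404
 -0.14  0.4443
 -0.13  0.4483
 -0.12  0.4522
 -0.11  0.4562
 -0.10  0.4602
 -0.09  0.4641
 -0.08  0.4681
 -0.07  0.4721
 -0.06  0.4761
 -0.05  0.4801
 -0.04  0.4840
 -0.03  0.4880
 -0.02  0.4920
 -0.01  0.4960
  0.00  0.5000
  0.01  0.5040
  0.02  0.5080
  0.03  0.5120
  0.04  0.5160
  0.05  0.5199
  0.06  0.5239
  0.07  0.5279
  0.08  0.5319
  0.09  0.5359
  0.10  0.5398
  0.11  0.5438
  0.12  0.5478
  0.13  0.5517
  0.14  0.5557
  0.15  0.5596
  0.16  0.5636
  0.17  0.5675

T = 1.25;  σ√T = 0.2683
ln(S/K) + (r + σ²/2)T = ln(309/314) + (0.016 + 0.24²/2)·1.25 = -0.0161 + 0.0560 = 0.0399
d₁ = 0.0399 / 0.2683 = 0.1489 ≈ 0.15
d₂ = d₁ − σ√T = 0.1489 − 0.2683 = -0.1194 ≈ -0.12
exp(−rT) = exp(−0.016·1.25) = 0.9802
P = 314·0.9802·N(0.12) − 309·N(-0.15) = 314·0.9802·0.5478 − 309·0.4404 = 168.6034 − 136.0836 = 32.5198

$32.52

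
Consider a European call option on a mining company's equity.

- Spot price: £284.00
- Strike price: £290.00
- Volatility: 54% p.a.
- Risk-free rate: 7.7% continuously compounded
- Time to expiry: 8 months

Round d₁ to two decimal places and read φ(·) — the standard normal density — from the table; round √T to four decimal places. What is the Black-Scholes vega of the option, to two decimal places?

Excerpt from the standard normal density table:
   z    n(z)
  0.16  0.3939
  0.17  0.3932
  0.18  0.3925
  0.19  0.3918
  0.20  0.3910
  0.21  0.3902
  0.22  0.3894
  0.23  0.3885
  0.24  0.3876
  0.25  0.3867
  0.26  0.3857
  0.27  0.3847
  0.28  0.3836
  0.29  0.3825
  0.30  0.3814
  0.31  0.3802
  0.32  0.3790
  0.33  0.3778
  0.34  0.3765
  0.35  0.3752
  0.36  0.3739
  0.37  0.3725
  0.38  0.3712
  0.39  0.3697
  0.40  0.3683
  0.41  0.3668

88.70

σ√T = 0.54·√0.6667 = 0.4409
d₁ = [ln(284/290) + (0.077 + 0.54²/2)·0.6667] / 0.4409 = [-0.0209 + 0.1485] / 0.4409 = 0.2895 ≈ 0.29
√T = √0.6667 = 0.8165
φ(d₁) = φ(0.29) = 0.3825
vega = S·φ(d₁)·√T = 284·0.3825·0.8165 = 88.6964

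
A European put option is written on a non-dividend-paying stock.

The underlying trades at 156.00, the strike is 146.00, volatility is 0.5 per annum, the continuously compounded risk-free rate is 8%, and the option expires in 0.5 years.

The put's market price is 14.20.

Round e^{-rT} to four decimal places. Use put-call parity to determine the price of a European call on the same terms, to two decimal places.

29.92

exp(−rT) = exp(−0.08·0.5) = 0.9608
Put-call parity: C − P = S − K·e^(−rT) = 156 − 146·0.9608 = 156 − 140.2768 = 15.7232
C = P + (C − P) = 14.20 + (15.7232) = 29.9232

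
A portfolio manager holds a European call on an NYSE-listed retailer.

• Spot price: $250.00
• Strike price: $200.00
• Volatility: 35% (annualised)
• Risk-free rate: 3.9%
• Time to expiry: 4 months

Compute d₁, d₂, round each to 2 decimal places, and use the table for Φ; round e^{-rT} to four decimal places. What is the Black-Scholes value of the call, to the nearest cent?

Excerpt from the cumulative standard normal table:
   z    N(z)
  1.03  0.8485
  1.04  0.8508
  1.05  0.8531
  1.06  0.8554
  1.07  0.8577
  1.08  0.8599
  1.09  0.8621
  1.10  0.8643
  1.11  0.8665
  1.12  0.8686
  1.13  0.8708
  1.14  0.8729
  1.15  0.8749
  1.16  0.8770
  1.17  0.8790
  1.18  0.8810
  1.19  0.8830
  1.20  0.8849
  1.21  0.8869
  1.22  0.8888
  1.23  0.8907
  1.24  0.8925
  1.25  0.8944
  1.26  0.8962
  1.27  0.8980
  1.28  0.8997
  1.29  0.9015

$55.17

σ√T = 0.35·√0.3333 = 0.2021
d₁ = [ln(250/200) + (0.039 + 0.35²/2)·0.3333] / 0.2021 = [0.2231 + 0.0334] / 0.2021 = 1.2696 ⇒ 1.27
d₂ = d₁ − σ√T = 1.2696 − 0.2021 = 1.0676 ⇒ 1.07
e^(−rT) = e^(−0.039·0.3333) = 0.9871
C = 250·N(1.27) − 200·0.9871·N(1.07) = 250·0.8980 − 200·0.9871·0.8577 = 224.5000 − 169.3271 = 55.1729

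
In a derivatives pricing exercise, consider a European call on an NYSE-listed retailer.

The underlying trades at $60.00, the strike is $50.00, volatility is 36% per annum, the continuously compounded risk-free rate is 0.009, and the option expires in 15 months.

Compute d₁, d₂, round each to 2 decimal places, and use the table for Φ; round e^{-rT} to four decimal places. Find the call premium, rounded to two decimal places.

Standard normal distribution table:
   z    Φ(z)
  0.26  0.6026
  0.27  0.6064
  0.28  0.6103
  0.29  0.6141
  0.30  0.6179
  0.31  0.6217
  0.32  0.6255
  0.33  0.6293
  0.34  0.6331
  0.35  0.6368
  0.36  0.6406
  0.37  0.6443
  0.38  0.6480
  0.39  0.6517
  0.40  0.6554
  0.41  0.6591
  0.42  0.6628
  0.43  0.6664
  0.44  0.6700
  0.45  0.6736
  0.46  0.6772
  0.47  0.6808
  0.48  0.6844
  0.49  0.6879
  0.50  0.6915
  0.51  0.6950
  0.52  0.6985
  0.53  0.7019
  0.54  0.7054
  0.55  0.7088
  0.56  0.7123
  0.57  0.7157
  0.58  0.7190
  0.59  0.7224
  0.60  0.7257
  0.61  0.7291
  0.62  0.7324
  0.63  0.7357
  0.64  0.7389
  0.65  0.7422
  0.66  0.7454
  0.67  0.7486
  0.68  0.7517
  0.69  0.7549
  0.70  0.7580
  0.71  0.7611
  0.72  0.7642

σ√T = 0.36 × 1.1180 = 0.4025
d₁ = [ln(60/50) + (0.009 + 0.36²/2)·1.25] / 0.4025 = [0.1823 + 0.0922] / 0.4025 = 0.6822 which rounds to 0.68
d₂ = d₁ − σ√T = 0.6822 − 0.4025 = 0.2797 which rounds to 0.28
exp(−rT) = exp(−0.009·1.25) = 0.9888
C = 60·N(0.68) − 50·0.9888·N(0.28) = 60·0.7517 − 50·0.9888·0.6103 = 45.1020 − 30.1732 = 14.9288

$14.93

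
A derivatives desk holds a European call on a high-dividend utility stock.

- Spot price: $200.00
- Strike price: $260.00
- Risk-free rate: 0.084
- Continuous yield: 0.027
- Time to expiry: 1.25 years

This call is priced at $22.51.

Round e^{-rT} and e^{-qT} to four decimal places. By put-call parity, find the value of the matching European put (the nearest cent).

$63.23

exp(−qT) = exp(−0.027·1.25) = 0.9668;  exp(−rT) = exp(−0.084·1.25) = 0.9003
Put-call parity: C − P = S·e^(−qT) − K·e^(−rT) = 200·0.9668 − 260·0.9003 = 193.3600 − 234.0780 = -40.7180
P = C − (C − P) = 22.51 − (-40.7180) = 63.2280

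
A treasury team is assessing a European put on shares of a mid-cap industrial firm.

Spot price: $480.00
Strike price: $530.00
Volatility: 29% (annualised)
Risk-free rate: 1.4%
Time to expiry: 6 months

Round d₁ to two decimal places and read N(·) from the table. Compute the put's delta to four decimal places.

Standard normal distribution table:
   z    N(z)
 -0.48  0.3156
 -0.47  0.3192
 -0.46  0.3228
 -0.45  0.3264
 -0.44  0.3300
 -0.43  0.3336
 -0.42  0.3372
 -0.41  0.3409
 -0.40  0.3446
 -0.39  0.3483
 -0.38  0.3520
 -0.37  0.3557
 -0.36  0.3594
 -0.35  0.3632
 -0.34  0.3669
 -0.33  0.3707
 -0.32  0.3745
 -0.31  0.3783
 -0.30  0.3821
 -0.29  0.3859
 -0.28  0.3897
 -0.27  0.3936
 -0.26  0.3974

σ√T = 0.29·√0.5 = 0.2051
d₁ = [ln(480/530) + (0.014 + 0.29²/2)·0.5] / 0.2051 = [-0.0991 + 0.0280] / 0.2051 = -0.3466 which rounds to -0.35
N(d₁) = N(-0.35) = 0.3632
Δ_put = N(d₁) − 1 = 0.3632 − 1 = -0.6368

-0.6368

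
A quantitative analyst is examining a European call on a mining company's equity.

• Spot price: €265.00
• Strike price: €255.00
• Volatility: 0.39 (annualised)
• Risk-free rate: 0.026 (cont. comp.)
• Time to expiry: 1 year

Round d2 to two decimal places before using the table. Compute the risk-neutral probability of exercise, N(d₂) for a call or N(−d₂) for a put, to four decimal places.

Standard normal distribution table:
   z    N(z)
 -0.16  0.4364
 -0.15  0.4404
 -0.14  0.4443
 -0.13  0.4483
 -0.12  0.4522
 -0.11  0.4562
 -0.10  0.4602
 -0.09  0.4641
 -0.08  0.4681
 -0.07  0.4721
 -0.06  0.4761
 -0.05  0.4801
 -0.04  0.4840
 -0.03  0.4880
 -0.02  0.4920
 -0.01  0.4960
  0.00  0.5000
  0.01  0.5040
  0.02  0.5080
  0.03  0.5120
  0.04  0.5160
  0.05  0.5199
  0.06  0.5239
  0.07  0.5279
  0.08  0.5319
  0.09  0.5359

0.4880

σ√T = 0.39 × 1.0000 = 0.3900
d₁ = [ln(265/255) + (0.026 + 0.39²/2)·1] / 0.3900 = [0.0385 + 0.1021] / 0.3900 = 0.3603 which rounds to 0.36
d₂ = d₁ − σ√T = 0.3603 − 0.3900 = -0.0297 which rounds to -0.03
Risk-neutral Pr[S_T > K] = N(d₂) = N(-0.03) = 0.4880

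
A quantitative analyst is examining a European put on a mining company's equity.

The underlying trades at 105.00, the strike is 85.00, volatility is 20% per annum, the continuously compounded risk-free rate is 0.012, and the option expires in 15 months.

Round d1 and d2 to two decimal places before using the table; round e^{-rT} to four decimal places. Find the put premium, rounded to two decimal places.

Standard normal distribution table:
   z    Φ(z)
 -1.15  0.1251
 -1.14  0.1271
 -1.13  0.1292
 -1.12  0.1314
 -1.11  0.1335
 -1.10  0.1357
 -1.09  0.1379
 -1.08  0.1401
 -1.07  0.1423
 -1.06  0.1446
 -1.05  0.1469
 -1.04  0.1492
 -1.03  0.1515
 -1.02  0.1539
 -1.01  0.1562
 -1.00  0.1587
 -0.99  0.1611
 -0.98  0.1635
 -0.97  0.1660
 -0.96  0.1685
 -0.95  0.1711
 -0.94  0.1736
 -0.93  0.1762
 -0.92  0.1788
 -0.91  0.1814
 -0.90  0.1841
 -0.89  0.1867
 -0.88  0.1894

σ√T = 0.2 × 1.1180 = 0.2236
d₁ = [ln(105/85) + (0.012 + ½·0.2²)·1.25] / (σ√T) = (0.2113 + 0.0400) / 0.2236 = 1.1239 ⇒ 1.12
d₂ = 1.1239 − 0.2236 = 0.9003 ⇒ 0.90
exp(−rT) = exp(−0.012·1.25) = 0.9851
P = 85·0.9851·N(-0.90) − 105·N(-1.12) = 85·0.9851·0.1841 − 105·0.1314 = 15.4153 − 13.7970 = 1.6183

1.62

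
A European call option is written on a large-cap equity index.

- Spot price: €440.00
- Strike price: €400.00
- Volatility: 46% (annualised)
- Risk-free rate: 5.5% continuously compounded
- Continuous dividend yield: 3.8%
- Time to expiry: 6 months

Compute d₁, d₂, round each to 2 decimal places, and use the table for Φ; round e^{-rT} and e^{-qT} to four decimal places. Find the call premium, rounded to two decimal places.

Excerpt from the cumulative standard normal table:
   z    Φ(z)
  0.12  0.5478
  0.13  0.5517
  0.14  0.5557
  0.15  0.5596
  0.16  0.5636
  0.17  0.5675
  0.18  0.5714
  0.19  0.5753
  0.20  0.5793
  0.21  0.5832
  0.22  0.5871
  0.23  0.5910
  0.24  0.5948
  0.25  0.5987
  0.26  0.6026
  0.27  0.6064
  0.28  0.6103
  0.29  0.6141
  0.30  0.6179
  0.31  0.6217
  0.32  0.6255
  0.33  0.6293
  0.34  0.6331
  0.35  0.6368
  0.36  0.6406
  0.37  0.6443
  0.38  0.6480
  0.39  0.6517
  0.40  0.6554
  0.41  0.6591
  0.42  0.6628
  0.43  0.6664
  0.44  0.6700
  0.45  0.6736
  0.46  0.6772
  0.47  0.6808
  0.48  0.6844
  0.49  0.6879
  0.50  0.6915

σ√T = 0.46·√0.5 = 0.3253
d₁ = [ln(440/400) + (0.055 − 0.038 + 0.46²/2)·0.5] / 0.3253 = [0.0953 + 0.0614] / 0.3253 = 0.4818 → 0.48
d₂ = d₁ − σ√T = 0.4818 − 0.3253 = 0.1565 → 0.16
e^(−qT) = e^(−0.038·0.5) = 0.9812;  e^(−rT) = e^(−0.055·0.5) = 0.9729
N(d₁) = N(0.48) = 0.6844;  N(d₂) = N(0.16) = 0.5636
C = 440·0.9812·0.6844 − 400·0.9729·0.5636 = 295.4746 − 219.3306 = 76.1441

€76.14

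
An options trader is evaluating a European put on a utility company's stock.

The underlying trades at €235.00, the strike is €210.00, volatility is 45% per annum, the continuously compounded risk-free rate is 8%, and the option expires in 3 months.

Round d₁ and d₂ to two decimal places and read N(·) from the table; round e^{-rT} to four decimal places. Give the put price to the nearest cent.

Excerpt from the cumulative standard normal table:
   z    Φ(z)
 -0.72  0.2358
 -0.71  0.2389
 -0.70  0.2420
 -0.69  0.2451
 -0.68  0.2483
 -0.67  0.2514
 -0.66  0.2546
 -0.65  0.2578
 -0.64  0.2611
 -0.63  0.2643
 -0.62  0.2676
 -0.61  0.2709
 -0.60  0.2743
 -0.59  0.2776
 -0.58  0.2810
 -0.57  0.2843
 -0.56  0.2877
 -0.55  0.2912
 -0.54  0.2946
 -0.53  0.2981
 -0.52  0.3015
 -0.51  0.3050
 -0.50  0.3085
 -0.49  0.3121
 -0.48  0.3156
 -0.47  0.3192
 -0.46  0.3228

€8.09

T = 0.25;  σ√T = 0.2250
d₁ = [ln(235/210) + (0.08 + 0.45²/2)·0.25] / 0.2250 = [0.1125 + 0.0453] / 0.2250 = 0.7013 → 0.70
d₂ = d₁ − σ√T = 0.7013 − 0.2250 = 0.4763 → 0.48
exp(−rT) = exp(−0.08·0.25) = 0.9802
N(−d₂) = N(-0.48) = 0.3156;  N(−d₁) = N(-0.70) = 0.2420
P = 210·0.9802·0.3156 − 235·0.2420 = 64.9637 − 56.8700 = 8.0937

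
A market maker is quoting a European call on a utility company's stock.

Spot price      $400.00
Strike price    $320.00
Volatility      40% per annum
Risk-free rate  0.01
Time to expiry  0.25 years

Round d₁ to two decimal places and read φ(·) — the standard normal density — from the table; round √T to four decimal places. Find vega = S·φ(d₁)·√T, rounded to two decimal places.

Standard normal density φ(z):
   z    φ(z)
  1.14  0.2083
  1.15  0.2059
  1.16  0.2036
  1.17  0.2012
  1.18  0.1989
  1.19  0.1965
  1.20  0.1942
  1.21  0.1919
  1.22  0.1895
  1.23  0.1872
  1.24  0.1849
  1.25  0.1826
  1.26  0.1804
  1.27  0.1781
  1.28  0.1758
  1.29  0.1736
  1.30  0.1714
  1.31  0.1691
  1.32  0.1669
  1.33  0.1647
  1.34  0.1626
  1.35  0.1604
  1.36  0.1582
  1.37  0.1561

37.44

T = 0.25;  σ√T = 0.2000
d₁ = [ln(400/320) + (0.01 + 0.4²/2)·0.25] / 0.2000 = [0.2231 + 0.0225] / 0.2000 = 1.2282 ⇒ 1.23
√T = √0.25 = 0.5000
φ(d₁) = φ(1.23) = 0.1872
vega = S·φ(d₁)·√T = 400·0.1872·0.5000 = 37.4400
(Vega is the same for a European call and put with the same parameters.)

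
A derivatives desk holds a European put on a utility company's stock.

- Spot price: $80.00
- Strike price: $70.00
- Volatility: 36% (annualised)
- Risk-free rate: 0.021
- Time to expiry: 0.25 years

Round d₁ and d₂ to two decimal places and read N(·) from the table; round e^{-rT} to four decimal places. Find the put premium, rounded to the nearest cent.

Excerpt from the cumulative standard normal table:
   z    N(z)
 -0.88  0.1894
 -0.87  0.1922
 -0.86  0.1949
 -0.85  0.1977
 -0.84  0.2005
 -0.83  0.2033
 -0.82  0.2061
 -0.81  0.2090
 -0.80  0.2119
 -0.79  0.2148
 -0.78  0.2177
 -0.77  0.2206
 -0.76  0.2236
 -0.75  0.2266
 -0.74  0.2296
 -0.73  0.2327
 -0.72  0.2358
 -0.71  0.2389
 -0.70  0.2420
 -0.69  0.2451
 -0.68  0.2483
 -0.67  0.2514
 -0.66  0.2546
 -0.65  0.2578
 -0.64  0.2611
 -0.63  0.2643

T = 0.25;  σ√T = 0.1800
d₁ = [ln(80/70) + (0.021 + ½·0.36²)·0.25] / (σ√T) = (0.1335 + 0.0215) / 0.1800 = 0.8610 → 0.86
d₂ = 0.8610 − 0.1800 = 0.6810 → 0.68
e^(−rT) = e^(−0.021·0.25) = 0.9948
P = 70·0.9948·N(-0.68) − 80·N(-0.86) = 70·0.9948·0.2483 − 80·0.1949 = 17.2906 − 15.5920 = 1.6986

$1.70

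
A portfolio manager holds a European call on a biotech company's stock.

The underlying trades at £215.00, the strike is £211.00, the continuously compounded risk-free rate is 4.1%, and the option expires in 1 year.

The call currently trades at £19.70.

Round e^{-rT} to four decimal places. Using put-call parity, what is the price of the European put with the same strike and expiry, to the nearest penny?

exp(−rT) = exp(−0.041·1) = 0.9598
Put-call parity: C − P = S − K·e^(−rT) = 215 − 211·0.9598 = 215 − 202.5178 = 12.4822
P = C − (C − P) = 19.70 − (12.4822) = 7.2178

£7.22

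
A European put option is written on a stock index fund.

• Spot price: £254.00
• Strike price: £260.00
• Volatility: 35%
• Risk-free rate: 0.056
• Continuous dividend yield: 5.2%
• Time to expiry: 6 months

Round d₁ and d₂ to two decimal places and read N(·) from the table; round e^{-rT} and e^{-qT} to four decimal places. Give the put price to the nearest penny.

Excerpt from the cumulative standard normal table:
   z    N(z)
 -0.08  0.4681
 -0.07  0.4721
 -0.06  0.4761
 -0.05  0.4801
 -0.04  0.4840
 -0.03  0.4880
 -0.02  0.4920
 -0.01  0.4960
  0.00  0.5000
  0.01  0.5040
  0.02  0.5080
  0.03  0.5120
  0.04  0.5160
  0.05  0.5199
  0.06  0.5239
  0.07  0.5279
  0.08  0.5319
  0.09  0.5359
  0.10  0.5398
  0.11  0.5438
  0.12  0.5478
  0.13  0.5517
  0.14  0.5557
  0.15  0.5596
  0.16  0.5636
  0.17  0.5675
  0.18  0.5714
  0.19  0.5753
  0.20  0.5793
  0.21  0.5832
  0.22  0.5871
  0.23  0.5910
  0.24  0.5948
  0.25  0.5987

£27.67

T = 0.5;  σ√T = 0.2475
d₁ = [ln(254/260) + (0.056 − 0.052 + 0.35²/2)·0.5] / 0.2475 = [-0.0233 + 0.0326] / 0.2475 = 0.0375 ⇒ 0.04
d₂ = d₁ − σ√T = 0.0375 − 0.2475 = -0.2100 ⇒ -0.21
e^(−qT) = e^(−0.052·0.5) = 0.9743;  e^(−rT) = e^(−0.056·0.5) = 0.9724
N(−d₂) = N(0.21) = 0.5832;  N(−d₁) = N(-0.04) = 0.4840
P = 260·0.9724·0.5832 − 254·0.9743·0.4840 = 147.4470 − 119.7765 = 27.6704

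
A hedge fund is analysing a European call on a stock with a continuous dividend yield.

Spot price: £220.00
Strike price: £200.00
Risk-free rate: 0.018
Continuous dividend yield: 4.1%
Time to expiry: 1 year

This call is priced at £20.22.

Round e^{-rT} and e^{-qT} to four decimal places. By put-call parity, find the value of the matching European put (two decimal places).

e^(−qT) = e^(−0.041·1) = 0.9598;  e^(−rT) = e^(−0.018·1) = 0.9822
Put-call parity: C − P = S·e^(−qT) − K·e^(−rT) = 220·0.9598 − 200·0.9822 = 211.1560 − 196.4400 = 14.7160
P = C − (C − P) = 20.22 − (14.7160) = 5.5040

£5.50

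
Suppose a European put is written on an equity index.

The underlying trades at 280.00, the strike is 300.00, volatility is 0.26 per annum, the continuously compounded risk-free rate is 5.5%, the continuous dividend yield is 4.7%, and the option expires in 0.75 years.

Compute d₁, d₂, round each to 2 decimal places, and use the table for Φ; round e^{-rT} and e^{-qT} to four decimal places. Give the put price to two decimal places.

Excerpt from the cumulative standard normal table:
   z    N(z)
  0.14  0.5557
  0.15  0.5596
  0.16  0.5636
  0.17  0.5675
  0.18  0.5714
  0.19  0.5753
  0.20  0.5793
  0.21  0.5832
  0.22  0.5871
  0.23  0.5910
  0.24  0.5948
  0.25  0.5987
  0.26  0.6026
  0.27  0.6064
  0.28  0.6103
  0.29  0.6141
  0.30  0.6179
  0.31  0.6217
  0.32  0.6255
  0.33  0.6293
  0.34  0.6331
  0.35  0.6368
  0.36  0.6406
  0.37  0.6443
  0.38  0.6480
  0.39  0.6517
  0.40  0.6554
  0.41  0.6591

σ√T = 0.26·√0.75 = 0.2252
d₁ = [ln(280/300) + (0.055 − 0.047 + 0.26²/2)·0.75] / 0.2252 = [-0.0690 + 0.0314] / 0.2252 = -0.1672 ⇒ -0.17
d₂ = d₁ − σ√T = -0.1672 − 0.2252 = -0.3923 ⇒ -0.39
e^(−qT) = e^(−0.047·0.75) = 0.9654;  e^(−rT) = e^(−0.055·0.75) = 0.9596
N(−d₂) = N(0.39) = 0.6517;  N(−d₁) = N(0.17) = 0.5675
P = 300·0.9596·0.6517 − 280·0.9654·0.5675 = 187.6114 − 153.4021 = 34.2093

34.21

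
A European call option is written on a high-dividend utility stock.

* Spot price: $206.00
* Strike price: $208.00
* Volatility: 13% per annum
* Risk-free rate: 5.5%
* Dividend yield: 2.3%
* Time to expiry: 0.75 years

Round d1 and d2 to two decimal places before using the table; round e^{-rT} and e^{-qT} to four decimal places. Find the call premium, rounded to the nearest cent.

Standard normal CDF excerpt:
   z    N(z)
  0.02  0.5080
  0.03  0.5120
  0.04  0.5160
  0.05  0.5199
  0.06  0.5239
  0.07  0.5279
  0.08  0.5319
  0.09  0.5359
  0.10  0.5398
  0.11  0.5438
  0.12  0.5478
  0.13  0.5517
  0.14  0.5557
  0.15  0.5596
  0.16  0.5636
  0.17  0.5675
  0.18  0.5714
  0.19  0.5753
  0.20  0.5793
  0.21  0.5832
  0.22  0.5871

T = 0.75;  σ√T = 0.1126
d₁ = [ln(206/208) + (0.055 − 0.023 + 0.13²/2)·0.75] / 0.1126 = [-0.0097 + 0.0303] / 0.1126 = 0.1836 → 0.18
d₂ = d₁ − σ√T = 0.1836 − 0.1126 = 0.0711 → 0.07
e^(−qT) = e^(−0.023·0.75) = 0.9829;  e^(−rT) = e^(−0.055·0.75) = 0.9596
N(d₁) = N(0.18) = 0.5714;  N(d₂) = N(0.07) = 0.5279
C = 206·0.9829·0.5714 − 208·0.9596·0.5279 = 115.6956 − 105.3672 = 10.3284

$10.33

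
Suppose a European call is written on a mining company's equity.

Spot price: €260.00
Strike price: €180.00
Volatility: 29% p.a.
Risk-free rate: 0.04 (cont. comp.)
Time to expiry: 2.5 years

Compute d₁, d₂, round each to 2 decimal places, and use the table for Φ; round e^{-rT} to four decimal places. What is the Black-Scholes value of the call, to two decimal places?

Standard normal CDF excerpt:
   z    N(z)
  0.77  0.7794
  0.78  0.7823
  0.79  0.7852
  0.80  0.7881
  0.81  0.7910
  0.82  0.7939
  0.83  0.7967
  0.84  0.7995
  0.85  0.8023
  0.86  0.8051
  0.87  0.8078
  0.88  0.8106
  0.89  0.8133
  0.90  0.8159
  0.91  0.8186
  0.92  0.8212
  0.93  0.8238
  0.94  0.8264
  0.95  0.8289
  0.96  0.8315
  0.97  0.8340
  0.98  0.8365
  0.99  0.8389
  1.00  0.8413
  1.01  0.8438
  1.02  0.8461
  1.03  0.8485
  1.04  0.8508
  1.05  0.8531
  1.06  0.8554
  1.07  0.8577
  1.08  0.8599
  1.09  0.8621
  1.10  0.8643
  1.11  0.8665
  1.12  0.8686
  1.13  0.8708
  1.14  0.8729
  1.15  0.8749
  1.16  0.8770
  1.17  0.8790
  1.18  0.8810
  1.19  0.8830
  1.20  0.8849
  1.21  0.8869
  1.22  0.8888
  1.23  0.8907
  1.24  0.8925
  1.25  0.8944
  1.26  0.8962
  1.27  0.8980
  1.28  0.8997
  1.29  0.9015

€104.66

T = 2.5;  σ√T = 0.4585
d₁ = [ln(260/180) + (0.04 + 0.29²/2)·2.5] / 0.4585 = [0.3677 + 0.2051] / 0.4585 = 1.2493 → 1.25
d₂ = d₁ − σ√T = 1.2493 − 0.4585 = 0.7908 → 0.79
exp(−rT) = exp(−0.04·2.5) = 0.9048
C = 260·N(1.25) − 180·0.9048·N(0.79) = 260·0.8944 − 180·0.9048·0.7852 = 232.5440 − 127.8808 = 104.6632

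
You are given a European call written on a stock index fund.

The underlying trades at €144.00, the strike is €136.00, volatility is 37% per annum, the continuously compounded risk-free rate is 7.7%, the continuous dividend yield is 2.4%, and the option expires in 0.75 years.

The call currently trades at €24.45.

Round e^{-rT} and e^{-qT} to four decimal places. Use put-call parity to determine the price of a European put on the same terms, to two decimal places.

€11.38

e^(−qT) = e^(−0.024·0.75) = 0.9822;  e^(−rT) = e^(−0.077·0.75) = 0.9439
Put-call parity: C − P = S·e^(−qT) − K·e^(−rT) = 144·0.9822 − 136·0.9439 = 141.4368 − 128.3704 = 13.0664
P = C − (C − P) = 24.45 − (13.0664) = 11.3836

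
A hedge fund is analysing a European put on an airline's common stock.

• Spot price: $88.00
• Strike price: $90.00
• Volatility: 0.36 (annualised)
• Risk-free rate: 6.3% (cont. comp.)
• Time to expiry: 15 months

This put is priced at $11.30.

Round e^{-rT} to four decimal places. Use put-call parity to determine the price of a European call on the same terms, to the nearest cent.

$16.11

e^(−rT) = e^(−0.063·1.25) = 0.9243
Put-call parity: C − P = S − K·e^(−rT) = 88 − 90·0.9243 = 88 − 83.1870 = 4.8130
C = P + (C − P) = 11.30 + (4.8130) = 16.1130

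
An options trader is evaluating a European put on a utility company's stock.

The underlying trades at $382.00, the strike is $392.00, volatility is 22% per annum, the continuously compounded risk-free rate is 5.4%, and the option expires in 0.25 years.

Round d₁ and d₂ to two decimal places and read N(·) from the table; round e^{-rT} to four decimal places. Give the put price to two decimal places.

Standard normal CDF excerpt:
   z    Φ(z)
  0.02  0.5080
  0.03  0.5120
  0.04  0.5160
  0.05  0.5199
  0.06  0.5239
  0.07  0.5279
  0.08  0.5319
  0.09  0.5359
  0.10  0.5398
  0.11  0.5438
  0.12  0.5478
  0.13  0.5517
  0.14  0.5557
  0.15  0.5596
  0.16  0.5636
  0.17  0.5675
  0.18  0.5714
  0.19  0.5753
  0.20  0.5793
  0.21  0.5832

$19.35

σ√T = 0.22 × 0.5000 = 0.1100
d₁ = [ln(382/392) + (0.054 + 0.22²/2)·0.25] / 0.1100 = [-0.0258 + 0.0195] / 0.1100 = -0.0572 → -0.06
d₂ = d₁ − σ√T = -0.0572 − 0.1100 = -0.1672 → -0.17
exp(−rT) = exp(−0.054·0.25) = 0.9866
N(−d₂) = N(0.17) = 0.5675;  N(−d₁) = N(0.06) = 0.5239
P = 392·0.9866·0.5675 − 382·0.5239 = 219.4790 − 200.1298 = 19.3492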